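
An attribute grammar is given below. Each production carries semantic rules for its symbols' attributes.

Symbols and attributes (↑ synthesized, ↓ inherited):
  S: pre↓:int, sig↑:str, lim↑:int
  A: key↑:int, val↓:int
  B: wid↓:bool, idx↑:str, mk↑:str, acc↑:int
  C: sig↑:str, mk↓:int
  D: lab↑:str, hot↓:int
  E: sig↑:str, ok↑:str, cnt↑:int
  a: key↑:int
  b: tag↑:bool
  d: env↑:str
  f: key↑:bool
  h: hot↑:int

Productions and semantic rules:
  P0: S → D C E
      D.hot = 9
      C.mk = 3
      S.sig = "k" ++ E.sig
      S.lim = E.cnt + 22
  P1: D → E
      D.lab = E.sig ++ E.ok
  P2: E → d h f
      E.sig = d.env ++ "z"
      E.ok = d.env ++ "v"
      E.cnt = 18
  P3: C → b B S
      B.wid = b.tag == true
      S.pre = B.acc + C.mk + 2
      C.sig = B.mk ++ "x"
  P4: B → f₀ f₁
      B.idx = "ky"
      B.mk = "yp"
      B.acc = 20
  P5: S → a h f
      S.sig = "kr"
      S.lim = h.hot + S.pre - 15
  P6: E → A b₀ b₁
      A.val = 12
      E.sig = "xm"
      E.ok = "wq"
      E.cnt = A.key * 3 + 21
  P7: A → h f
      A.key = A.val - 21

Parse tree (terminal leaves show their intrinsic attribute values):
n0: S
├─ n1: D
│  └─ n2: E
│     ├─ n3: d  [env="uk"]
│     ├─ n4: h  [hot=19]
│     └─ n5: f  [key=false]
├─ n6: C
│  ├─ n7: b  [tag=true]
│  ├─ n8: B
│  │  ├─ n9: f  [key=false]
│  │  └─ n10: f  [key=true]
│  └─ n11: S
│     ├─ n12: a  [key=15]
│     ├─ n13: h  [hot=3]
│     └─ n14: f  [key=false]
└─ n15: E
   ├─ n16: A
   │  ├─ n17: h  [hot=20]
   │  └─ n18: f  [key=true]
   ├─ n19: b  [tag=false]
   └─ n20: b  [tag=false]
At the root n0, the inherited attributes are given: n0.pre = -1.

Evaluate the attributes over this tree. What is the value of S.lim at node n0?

16

1. n0.pre = -1  [given at root]
2. n1.hot = 9  [9]
3. n3.env = "uk"  [terminal]
4. n4.hot = 19  [terminal]
5. n5.key = false  [terminal]
6. n2.sig = "ukz"  [d.env ++ "z"]
7. n2.ok = "ukv"  [d.env ++ "v"]
8. n2.cnt = 18  [18]
9. n1.lab = "ukzukv"  [E.sig ++ E.ok]
10. n6.mk = 3  [3]
11. n7.tag = true  [terminal]
12. n8.wid = true  [b.tag == true]
13. n9.key = false  [terminal]
14. n10.key = true  [terminal]
15. n8.idx = "ky"  ["ky"]
16. n8.mk = "yp"  ["yp"]
17. n8.acc = 20  [20]
18. n11.pre = 25  [B.acc + C.mk + 2]
19. n12.key = 15  [terminal]
20. n13.hot = 3  [terminal]
21. n14.key = false  [terminal]
22. n11.sig = "kr"  ["kr"]
23. n11.lim = 13  [h.hot + S.pre - 15]
24. n6.sig = "ypx"  [B.mk ++ "x"]
25. n16.val = 12  [12]
26. n17.hot = 20  [terminal]
27. n18.key = true  [terminal]
28. n16.key = -9  [A.val - 21]
29. n19.tag = false  [terminal]
30. n20.tag = false  [terminal]
31. n15.sig = "xm"  ["xm"]
32. n15.ok = "wq"  ["wq"]
33. n15.cnt = -6  [A.key * 3 + 21]
34. n0.sig = "kxm"  ["k" ++ E.sig]
35. n0.lim = 16  [E.cnt + 22]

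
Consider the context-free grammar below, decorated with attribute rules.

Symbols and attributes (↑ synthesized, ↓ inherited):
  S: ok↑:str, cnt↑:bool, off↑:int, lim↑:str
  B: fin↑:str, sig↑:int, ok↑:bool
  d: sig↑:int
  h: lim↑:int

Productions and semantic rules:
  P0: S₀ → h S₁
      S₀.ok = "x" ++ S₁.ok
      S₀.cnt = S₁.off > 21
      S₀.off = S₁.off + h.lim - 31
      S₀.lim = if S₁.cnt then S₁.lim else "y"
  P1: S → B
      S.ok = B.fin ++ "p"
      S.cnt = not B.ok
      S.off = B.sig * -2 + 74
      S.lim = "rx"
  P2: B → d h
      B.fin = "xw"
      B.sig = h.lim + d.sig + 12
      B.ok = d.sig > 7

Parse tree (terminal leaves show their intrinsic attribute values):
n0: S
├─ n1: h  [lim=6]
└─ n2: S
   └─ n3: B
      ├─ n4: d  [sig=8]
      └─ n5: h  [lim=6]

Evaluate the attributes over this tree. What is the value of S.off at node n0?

-3

1. n1.lim = 6  [terminal]
2. n4.sig = 8  [terminal]
3. n5.lim = 6  [terminal]
4. n3.fin = "xw"  ["xw"]
5. n3.sig = 26  [h.lim + d.sig + 12]
6. n3.ok = true  [d.sig > 7]
7. n2.ok = "xwp"  [B.fin ++ "p"]
8. n2.cnt = false  [not B.ok]
9. n2.off = 22  [B.sig * -2 + 74]
10. n2.lim = "rx"  ["rx"]
11. n0.ok = "xxwp"  ["x" ++ S₁.ok]
12. n0.cnt = true  [S₁.off > 21]
13. n0.off = -3  [S₁.off + h.lim - 31]
14. n0.lim = "y"  [if S₁.cnt then S₁.lim else "y"]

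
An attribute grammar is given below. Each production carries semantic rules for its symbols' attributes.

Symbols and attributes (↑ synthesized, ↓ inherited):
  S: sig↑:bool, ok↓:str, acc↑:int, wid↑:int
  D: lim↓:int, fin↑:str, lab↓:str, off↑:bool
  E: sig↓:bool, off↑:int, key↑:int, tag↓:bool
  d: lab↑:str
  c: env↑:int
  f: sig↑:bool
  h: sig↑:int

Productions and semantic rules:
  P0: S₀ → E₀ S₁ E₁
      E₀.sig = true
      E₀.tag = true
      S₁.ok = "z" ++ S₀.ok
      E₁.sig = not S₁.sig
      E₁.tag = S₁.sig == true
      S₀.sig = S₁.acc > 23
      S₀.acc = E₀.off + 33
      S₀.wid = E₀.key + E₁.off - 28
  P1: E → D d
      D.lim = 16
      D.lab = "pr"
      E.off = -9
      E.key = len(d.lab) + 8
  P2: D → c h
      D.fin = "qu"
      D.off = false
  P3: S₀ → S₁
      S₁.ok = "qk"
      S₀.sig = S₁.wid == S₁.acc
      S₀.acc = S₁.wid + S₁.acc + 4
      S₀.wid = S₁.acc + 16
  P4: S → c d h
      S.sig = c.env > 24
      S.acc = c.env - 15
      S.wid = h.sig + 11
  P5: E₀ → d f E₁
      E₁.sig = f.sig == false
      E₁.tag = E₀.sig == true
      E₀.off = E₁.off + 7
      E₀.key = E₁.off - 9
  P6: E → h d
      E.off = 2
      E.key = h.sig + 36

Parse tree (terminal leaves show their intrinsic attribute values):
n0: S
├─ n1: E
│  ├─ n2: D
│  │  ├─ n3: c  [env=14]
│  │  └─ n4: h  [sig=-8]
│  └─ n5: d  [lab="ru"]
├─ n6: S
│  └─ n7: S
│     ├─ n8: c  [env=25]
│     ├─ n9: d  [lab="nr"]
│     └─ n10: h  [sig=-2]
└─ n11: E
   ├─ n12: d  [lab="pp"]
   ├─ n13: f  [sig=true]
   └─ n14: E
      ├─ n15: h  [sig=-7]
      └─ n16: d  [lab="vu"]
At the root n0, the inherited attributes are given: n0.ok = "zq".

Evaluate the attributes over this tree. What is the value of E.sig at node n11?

1. n0.ok = "zq"  [given at root]
2. n1.sig = true  [true]
3. n1.tag = true  [true]
4. n2.lim = 16  [16]
5. n2.lab = "pr"  ["pr"]
6. n3.env = 14  [terminal]
7. n4.sig = -8  [terminal]
8. n2.fin = "qu"  ["qu"]
9. n2.off = false  [false]
10. n5.lab = "ru"  [terminal]
11. n1.off = -9  [-9]
12. n1.key = 10  [len(d.lab) + 8]
13. n6.ok = "zzq"  ["z" ++ S₀.ok]
14. n7.ok = "qk"  ["qk"]
15. n8.env = 25  [terminal]
16. n9.lab = "nr"  [terminal]
17. n10.sig = -2  [terminal]
18. n7.sig = true  [c.env > 24]
19. n7.acc = 10  [c.env - 15]
20. n7.wid = 9  [h.sig + 11]
21. n6.sig = false  [S₁.wid == S₁.acc]
22. n6.acc = 23  [S₁.wid + S₁.acc + 4]
23. n6.wid = 26  [S₁.acc + 16]
24. n11.sig = true  [not S₁.sig]
25. n11.tag = false  [S₁.sig == true]
26. n12.lab = "pp"  [terminal]
27. n13.sig = true  [terminal]
28. n14.sig = false  [f.sig == false]
29. n14.tag = true  [E₀.sig == true]
30. n15.sig = -7  [terminal]
31. n16.lab = "vu"  [terminal]
32. n14.off = 2  [2]
33. n14.key = 29  [h.sig + 36]
34. n11.off = 9  [E₁.off + 7]
35. n11.key = -7  [E₁.off - 9]
36. n0.sig = false  [S₁.acc > 23]
37. n0.acc = 24  [E₀.off + 33]
38. n0.wid = -9  [E₀.key + E₁.off - 28]

true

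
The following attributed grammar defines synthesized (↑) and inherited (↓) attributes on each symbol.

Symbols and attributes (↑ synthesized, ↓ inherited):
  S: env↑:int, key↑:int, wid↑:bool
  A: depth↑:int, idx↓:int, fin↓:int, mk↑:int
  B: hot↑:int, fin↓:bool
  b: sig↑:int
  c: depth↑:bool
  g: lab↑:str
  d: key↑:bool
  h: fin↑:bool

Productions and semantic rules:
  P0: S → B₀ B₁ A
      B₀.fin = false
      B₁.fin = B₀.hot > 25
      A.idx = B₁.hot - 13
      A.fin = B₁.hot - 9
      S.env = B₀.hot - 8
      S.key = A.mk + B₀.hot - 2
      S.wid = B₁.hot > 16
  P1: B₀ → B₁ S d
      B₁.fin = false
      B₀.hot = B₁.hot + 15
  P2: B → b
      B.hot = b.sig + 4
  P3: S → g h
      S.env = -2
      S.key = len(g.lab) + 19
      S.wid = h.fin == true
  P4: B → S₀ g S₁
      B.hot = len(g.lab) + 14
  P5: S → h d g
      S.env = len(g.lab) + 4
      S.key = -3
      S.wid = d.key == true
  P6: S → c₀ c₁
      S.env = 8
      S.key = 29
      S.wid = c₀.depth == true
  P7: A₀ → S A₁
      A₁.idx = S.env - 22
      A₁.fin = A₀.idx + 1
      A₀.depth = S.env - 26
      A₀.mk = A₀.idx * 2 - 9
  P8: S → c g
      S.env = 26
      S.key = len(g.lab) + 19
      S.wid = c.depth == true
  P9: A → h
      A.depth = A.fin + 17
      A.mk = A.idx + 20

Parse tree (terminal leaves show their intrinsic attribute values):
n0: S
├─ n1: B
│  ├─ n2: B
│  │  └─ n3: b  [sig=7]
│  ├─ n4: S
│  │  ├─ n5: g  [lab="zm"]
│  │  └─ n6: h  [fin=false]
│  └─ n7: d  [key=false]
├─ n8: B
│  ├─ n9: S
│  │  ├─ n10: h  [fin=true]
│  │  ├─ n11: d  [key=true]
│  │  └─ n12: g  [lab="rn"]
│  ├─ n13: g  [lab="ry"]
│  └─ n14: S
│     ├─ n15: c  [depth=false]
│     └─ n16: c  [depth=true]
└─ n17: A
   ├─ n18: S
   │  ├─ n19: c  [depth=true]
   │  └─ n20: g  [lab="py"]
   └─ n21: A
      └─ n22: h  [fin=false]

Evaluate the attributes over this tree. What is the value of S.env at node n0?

18

1. n1.fin = false  [false]
2. n2.fin = false  [false]
3. n3.sig = 7  [terminal]
4. n2.hot = 11  [b.sig + 4]
5. n5.lab = "zm"  [terminal]
6. n6.fin = false  [terminal]
7. n4.env = -2  [-2]
8. n4.key = 21  [len(g.lab) + 19]
9. n4.wid = false  [h.fin == true]
10. n7.key = false  [terminal]
11. n1.hot = 26  [B₁.hot + 15]
12. n8.fin = true  [B₀.hot > 25]
13. n10.fin = true  [terminal]
14. n11.key = true  [terminal]
15. n12.lab = "rn"  [terminal]
16. n9.env = 6  [len(g.lab) + 4]
17. n9.key = -3  [-3]
18. n9.wid = true  [d.key == true]
19. n13.lab = "ry"  [terminal]
20. n15.depth = false  [terminal]
21. n16.depth = true  [terminal]
22. n14.env = 8  [8]
23. n14.key = 29  [29]
24. n14.wid = false  [c₀.depth == true]
25. n8.hot = 16  [len(g.lab) + 14]
26. n17.idx = 3  [B₁.hot - 13]
27. n17.fin = 7  [B₁.hot - 9]
28. n19.depth = true  [terminal]
29. n20.lab = "py"  [terminal]
30. n18.env = 26  [26]
31. n18.key = 21  [len(g.lab) + 19]
32. n18.wid = true  [c.depth == true]
33. n21.idx = 4  [S.env - 22]
34. n21.fin = 4  [A₀.idx + 1]
35. n22.fin = false  [terminal]
36. n21.depth = 21  [A.fin + 17]
37. n21.mk = 24  [A.idx + 20]
38. n17.depth = 0  [S.env - 26]
39. n17.mk = -3  [A₀.idx * 2 - 9]
40. n0.env = 18  [B₀.hot - 8]
41. n0.key = 21  [A.mk + B₀.hot - 2]
42. n0.wid = false  [B₁.hot > 16]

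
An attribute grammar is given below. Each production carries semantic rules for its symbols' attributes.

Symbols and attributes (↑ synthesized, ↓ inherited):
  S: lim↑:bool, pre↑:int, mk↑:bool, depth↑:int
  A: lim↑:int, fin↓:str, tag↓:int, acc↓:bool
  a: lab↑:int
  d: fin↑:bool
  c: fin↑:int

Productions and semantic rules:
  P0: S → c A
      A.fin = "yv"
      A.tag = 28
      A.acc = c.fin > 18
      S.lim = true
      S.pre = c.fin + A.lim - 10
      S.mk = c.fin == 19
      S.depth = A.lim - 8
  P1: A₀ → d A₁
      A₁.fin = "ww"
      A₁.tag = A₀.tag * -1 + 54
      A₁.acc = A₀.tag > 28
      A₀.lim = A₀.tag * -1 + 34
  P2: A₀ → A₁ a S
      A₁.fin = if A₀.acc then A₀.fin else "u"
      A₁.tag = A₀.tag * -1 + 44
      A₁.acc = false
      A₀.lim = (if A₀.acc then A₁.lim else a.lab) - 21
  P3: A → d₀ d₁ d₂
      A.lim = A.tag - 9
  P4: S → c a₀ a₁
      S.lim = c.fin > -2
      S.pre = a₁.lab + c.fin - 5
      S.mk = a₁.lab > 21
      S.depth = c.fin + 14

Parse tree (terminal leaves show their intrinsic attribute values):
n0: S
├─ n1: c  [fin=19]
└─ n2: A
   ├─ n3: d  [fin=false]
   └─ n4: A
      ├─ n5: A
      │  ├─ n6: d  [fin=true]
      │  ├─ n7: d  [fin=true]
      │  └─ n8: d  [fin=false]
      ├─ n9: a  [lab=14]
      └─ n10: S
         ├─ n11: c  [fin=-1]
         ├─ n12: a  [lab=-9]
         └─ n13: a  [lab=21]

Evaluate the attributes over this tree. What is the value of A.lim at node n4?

-7

1. n1.fin = 19  [terminal]
2. n2.fin = "yv"  ["yv"]
3. n2.tag = 28  [28]
4. n2.acc = true  [c.fin > 18]
5. n3.fin = false  [terminal]
6. n4.fin = "ww"  ["ww"]
7. n4.tag = 26  [A₀.tag * -1 + 54]
8. n4.acc = false  [A₀.tag > 28]
9. n5.fin = "u"  [if A₀.acc then A₀.fin else "u"]
10. n5.tag = 18  [A₀.tag * -1 + 44]
11. n5.acc = false  [false]
12. n6.fin = true  [terminal]
13. n7.fin = true  [terminal]
14. n8.fin = false  [terminal]
15. n5.lim = 9  [A.tag - 9]
16. n9.lab = 14  [terminal]
17. n11.fin = -1  [terminal]
18. n12.lab = -9  [terminal]
19. n13.lab = 21  [terminal]
20. n10.lim = true  [c.fin > -2]
21. n10.pre = 15  [a₁.lab + c.fin - 5]
22. n10.mk = false  [a₁.lab > 21]
23. n10.depth = 13  [c.fin + 14]
24. n4.lim = -7  [(if A₀.acc then A₁.lim else a.lab) - 21]
25. n2.lim = 6  [A₀.tag * -1 + 34]
26. n0.lim = true  [true]
27. n0.pre = 15  [c.fin + A.lim - 10]
28. n0.mk = true  [c.fin == 19]
29. n0.depth = -2  [A.lim - 8]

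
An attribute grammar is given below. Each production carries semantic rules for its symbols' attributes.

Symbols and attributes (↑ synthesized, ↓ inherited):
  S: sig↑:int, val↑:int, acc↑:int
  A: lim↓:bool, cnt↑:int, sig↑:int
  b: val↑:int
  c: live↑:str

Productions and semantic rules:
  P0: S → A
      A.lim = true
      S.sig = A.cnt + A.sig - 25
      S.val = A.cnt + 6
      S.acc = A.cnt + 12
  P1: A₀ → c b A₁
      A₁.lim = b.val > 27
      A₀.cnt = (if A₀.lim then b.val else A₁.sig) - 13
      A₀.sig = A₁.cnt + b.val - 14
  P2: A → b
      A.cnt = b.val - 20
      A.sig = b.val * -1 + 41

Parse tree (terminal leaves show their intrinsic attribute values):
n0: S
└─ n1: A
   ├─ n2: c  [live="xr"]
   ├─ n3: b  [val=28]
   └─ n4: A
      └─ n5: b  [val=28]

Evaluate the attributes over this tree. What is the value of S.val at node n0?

1. n1.lim = true  [true]
2. n2.live = "xr"  [terminal]
3. n3.val = 28  [terminal]
4. n4.lim = true  [b.val > 27]
5. n5.val = 28  [terminal]
6. n4.cnt = 8  [b.val - 20]
7. n4.sig = 13  [b.val * -1 + 41]
8. n1.cnt = 15  [(if A₀.lim then b.val else A₁.sig) - 13]
9. n1.sig = 22  [A₁.cnt + b.val - 14]
10. n0.sig = 12  [A.cnt + A.sig - 25]
11. n0.val = 21  [A.cnt + 6]
12. n0.acc = 27  [A.cnt + 12]

21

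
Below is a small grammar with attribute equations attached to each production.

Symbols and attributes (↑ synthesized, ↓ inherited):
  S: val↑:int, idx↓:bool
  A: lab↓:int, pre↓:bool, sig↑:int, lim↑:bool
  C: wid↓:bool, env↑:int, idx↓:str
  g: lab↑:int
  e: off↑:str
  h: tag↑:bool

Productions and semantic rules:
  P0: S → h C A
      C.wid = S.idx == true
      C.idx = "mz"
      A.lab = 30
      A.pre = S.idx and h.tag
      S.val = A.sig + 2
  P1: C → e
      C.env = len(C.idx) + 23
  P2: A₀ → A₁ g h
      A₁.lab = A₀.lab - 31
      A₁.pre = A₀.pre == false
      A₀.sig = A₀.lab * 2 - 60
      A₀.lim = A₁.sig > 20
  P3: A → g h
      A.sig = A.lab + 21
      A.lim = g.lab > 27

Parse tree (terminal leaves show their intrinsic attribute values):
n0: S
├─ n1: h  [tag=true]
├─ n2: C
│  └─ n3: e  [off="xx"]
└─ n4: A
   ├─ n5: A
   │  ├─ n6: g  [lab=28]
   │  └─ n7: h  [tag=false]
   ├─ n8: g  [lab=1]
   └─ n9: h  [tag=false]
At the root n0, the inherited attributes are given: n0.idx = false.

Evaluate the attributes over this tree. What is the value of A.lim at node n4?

false

1. n0.idx = false  [given at root]
2. n1.tag = true  [terminal]
3. n2.wid = false  [S.idx == true]
4. n2.idx = "mz"  ["mz"]
5. n3.off = "xx"  [terminal]
6. n2.env = 25  [len(C.idx) + 23]
7. n4.lab = 30  [30]
8. n4.pre = false  [S.idx and h.tag]
9. n5.lab = -1  [A₀.lab - 31]
10. n5.pre = true  [A₀.pre == false]
11. n6.lab = 28  [terminal]
12. n7.tag = false  [terminal]
13. n5.sig = 20  [A.lab + 21]
14. n5.lim = true  [g.lab > 27]
15. n8.lab = 1  [terminal]
16. n9.tag = false  [terminal]
17. n4.sig = 0  [A₀.lab * 2 - 60]
18. n4.lim = false  [A₁.sig > 20]
19. n0.val = 2  [A.sig + 2]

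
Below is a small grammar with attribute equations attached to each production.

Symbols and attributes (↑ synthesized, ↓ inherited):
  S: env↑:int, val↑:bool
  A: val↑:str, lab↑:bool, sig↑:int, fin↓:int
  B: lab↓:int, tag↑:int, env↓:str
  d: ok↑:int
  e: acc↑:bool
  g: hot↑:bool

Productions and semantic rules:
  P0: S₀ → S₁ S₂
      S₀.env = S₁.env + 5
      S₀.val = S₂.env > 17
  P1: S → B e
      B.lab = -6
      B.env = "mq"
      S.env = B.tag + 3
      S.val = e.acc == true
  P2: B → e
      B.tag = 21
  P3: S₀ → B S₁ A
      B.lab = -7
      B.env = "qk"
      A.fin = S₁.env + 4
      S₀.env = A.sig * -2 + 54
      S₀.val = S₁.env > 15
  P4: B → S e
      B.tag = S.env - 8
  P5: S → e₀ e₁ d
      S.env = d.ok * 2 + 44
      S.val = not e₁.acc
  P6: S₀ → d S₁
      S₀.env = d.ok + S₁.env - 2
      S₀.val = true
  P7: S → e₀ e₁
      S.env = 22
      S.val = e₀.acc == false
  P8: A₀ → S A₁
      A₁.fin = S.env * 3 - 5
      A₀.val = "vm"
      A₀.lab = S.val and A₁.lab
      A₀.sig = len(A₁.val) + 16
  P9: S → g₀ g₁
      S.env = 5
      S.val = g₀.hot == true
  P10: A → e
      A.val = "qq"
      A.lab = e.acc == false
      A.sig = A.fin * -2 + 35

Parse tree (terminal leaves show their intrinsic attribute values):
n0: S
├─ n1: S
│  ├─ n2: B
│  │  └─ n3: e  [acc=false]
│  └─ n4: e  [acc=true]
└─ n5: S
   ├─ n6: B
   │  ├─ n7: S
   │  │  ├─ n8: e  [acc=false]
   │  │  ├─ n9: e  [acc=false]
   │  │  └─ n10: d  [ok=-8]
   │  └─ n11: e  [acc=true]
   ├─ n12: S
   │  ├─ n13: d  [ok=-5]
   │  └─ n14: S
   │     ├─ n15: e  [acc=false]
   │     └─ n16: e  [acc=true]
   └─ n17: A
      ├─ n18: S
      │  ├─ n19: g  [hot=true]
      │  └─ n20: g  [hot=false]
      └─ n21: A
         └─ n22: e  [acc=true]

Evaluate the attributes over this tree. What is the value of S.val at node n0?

true

1. n2.lab = -6  [-6]
2. n2.env = "mq"  ["mq"]
3. n3.acc = false  [terminal]
4. n2.tag = 21  [21]
5. n4.acc = true  [terminal]
6. n1.env = 24  [B.tag + 3]
7. n1.val = true  [e.acc == true]
8. n6.lab = -7  [-7]
9. n6.env = "qk"  ["qk"]
10. n8.acc = false  [terminal]
11. n9.acc = false  [terminal]
12. n10.ok = -8  [terminal]
13. n7.env = 28  [d.ok * 2 + 44]
14. n7.val = true  [not e₁.acc]
15. n11.acc = true  [terminal]
16. n6.tag = 20  [S.env - 8]
17. n13.ok = -5  [terminal]
18. n15.acc = false  [terminal]
19. n16.acc = true  [terminal]
20. n14.env = 22  [22]
21. n14.val = true  [e₀.acc == false]
22. n12.env = 15  [d.ok + S₁.env - 2]
23. n12.val = true  [true]
24. n17.fin = 19  [S₁.env + 4]
25. n19.hot = true  [terminal]
26. n20.hot = false  [terminal]
27. n18.env = 5  [5]
28. n18.val = true  [g₀.hot == true]
29. n21.fin = 10  [S.env * 3 - 5]
30. n22.acc = true  [terminal]
31. n21.val = "qq"  ["qq"]
32. n21.lab = false  [e.acc == false]
33. n21.sig = 15  [A.fin * -2 + 35]
34. n17.val = "vm"  ["vm"]
35. n17.lab = false  [S.val and A₁.lab]
36. n17.sig = 18  [len(A₁.val) + 16]
37. n5.env = 18  [A.sig * -2 + 54]
38. n5.val = false  [S₁.env > 15]
39. n0.env = 29  [S₁.env + 5]
40. n0.val = true  [S₂.env > 17]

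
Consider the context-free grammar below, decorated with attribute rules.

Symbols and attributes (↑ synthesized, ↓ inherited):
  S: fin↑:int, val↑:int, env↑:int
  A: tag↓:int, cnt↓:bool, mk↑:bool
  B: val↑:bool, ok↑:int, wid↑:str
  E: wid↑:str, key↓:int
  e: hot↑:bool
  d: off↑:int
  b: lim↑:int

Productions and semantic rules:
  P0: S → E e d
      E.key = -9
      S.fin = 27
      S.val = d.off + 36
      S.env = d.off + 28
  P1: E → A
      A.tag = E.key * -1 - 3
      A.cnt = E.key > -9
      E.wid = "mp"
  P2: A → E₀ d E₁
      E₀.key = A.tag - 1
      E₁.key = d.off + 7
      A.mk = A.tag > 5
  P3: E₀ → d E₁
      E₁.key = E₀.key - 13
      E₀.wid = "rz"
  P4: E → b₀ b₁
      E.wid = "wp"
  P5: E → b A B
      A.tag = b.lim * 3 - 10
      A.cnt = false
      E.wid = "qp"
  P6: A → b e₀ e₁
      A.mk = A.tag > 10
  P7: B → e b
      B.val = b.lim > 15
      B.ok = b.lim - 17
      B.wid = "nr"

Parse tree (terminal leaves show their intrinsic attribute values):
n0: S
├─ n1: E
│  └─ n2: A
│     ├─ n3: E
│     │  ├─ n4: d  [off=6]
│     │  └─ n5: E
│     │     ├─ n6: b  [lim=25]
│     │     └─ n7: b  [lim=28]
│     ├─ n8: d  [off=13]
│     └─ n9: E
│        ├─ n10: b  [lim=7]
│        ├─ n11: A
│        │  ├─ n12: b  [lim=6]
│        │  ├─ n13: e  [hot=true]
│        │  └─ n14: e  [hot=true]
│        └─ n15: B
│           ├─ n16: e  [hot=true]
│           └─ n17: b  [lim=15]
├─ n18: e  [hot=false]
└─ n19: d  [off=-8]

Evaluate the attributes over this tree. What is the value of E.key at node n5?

1. n1.key = -9  [-9]
2. n2.tag = 6  [E.key * -1 - 3]
3. n2.cnt = false  [E.key > -9]
4. n3.key = 5  [A.tag - 1]
5. n4.off = 6  [terminal]
6. n5.key = -8  [E₀.key - 13]
7. n6.lim = 25  [terminal]
8. n7.lim = 28  [terminal]
9. n5.wid = "wp"  ["wp"]
10. n3.wid = "rz"  ["rz"]
11. n8.off = 13  [terminal]
12. n9.key = 20  [d.off + 7]
13. n10.lim = 7  [terminal]
14. n11.tag = 11  [b.lim * 3 - 10]
15. n11.cnt = false  [false]
16. n12.lim = 6  [terminal]
17. n13.hot = true  [terminal]
18. n14.hot = true  [terminal]
19. n11.mk = true  [A.tag > 10]
20. n16.hot = true  [terminal]
21. n17.lim = 15  [terminal]
22. n15.val = false  [b.lim > 15]
23. n15.ok = -2  [b.lim - 17]
24. n15.wid = "nr"  ["nr"]
25. n9.wid = "qp"  ["qp"]
26. n2.mk = true  [A.tag > 5]
27. n1.wid = "mp"  ["mp"]
28. n18.hot = false  [terminal]
29. n19.off = -8  [terminal]
30. n0.fin = 27  [27]
31. n0.val = 28  [d.off + 36]
32. n0.env = 20  [d.off + 28]

-8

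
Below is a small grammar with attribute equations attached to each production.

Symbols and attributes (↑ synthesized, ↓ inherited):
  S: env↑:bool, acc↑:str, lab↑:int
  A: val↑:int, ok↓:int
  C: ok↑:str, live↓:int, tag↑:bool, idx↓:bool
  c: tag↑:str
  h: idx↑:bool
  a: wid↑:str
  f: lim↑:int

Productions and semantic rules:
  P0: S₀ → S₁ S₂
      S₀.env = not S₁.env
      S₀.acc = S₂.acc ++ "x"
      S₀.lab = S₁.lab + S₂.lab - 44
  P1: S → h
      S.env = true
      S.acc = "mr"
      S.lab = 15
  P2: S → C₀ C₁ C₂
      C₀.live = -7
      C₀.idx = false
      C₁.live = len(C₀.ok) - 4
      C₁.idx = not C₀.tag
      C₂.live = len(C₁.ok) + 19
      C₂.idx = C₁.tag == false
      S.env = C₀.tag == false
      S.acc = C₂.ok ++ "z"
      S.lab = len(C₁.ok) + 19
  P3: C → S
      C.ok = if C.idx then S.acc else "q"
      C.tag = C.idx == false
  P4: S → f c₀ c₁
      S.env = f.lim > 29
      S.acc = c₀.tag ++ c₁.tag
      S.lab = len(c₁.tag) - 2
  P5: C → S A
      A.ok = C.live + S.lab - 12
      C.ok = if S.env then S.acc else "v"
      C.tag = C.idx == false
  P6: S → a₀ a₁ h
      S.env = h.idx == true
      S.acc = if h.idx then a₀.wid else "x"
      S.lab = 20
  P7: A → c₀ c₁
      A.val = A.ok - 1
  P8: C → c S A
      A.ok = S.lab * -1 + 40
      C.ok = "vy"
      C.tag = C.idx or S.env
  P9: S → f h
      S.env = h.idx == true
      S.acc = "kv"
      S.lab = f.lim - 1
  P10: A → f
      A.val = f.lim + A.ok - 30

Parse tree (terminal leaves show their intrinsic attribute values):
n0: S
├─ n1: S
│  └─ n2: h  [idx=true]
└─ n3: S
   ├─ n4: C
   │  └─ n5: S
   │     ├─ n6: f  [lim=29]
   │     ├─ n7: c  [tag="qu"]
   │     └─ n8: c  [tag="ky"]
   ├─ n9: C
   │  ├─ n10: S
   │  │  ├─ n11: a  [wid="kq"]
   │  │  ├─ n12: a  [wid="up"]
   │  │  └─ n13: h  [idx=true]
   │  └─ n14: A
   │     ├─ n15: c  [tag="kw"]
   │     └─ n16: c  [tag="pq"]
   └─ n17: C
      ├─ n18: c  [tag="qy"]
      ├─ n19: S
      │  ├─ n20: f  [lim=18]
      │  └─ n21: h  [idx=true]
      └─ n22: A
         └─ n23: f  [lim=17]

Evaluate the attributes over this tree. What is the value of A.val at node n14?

4

1. n2.idx = true  [terminal]
2. n1.env = true  [true]
3. n1.acc = "mr"  ["mr"]
4. n1.lab = 15  [15]
5. n4.live = -7  [-7]
6. n4.idx = false  [false]
7. n6.lim = 29  [terminal]
8. n7.tag = "qu"  [terminal]
9. n8.tag = "ky"  [terminal]
10. n5.env = false  [f.lim > 29]
11. n5.acc = "quky"  [c₀.tag ++ c₁.tag]
12. n5.lab = 0  [len(c₁.tag) - 2]
13. n4.ok = "q"  [if C.idx then S.acc else "q"]
14. n4.tag = true  [C.idx == false]
15. n9.live = -3  [len(C₀.ok) - 4]
16. n9.idx = false  [not C₀.tag]
17. n11.wid = "kq"  [terminal]
18. n12.wid = "up"  [terminal]
19. n13.idx = true  [terminal]
20. n10.env = true  [h.idx == true]
21. n10.acc = "kq"  [if h.idx then a₀.wid else "x"]
22. n10.lab = 20  [20]
23. n14.ok = 5  [C.live + S.lab - 12]
24. n15.tag = "kw"  [terminal]
25. n16.tag = "pq"  [terminal]
26. n14.val = 4  [A.ok - 1]
27. n9.ok = "kq"  [if S.env then S.acc else "v"]
28. n9.tag = true  [C.idx == false]
29. n17.live = 21  [len(C₁.ok) + 19]
30. n17.idx = false  [C₁.tag == false]
31. n18.tag = "qy"  [terminal]
32. n20.lim = 18  [terminal]
33. n21.idx = true  [terminal]
34. n19.env = true  [h.idx == true]
35. n19.acc = "kv"  ["kv"]
36. n19.lab = 17  [f.lim - 1]
37. n22.ok = 23  [S.lab * -1 + 40]
38. n23.lim = 17  [terminal]
39. n22.val = 10  [f.lim + A.ok - 30]
40. n17.ok = "vy"  ["vy"]
41. n17.tag = true  [C.idx or S.env]
42. n3.env = false  [C₀.tag == false]
43. n3.acc = "vyz"  [C₂.ok ++ "z"]
44. n3.lab = 21  [len(C₁.ok) + 19]
45. n0.env = false  [not S₁.env]
46. n0.acc = "vyzx"  [S₂.acc ++ "x"]
47. n0.lab = -8  [S₁.lab + S₂.lab - 44]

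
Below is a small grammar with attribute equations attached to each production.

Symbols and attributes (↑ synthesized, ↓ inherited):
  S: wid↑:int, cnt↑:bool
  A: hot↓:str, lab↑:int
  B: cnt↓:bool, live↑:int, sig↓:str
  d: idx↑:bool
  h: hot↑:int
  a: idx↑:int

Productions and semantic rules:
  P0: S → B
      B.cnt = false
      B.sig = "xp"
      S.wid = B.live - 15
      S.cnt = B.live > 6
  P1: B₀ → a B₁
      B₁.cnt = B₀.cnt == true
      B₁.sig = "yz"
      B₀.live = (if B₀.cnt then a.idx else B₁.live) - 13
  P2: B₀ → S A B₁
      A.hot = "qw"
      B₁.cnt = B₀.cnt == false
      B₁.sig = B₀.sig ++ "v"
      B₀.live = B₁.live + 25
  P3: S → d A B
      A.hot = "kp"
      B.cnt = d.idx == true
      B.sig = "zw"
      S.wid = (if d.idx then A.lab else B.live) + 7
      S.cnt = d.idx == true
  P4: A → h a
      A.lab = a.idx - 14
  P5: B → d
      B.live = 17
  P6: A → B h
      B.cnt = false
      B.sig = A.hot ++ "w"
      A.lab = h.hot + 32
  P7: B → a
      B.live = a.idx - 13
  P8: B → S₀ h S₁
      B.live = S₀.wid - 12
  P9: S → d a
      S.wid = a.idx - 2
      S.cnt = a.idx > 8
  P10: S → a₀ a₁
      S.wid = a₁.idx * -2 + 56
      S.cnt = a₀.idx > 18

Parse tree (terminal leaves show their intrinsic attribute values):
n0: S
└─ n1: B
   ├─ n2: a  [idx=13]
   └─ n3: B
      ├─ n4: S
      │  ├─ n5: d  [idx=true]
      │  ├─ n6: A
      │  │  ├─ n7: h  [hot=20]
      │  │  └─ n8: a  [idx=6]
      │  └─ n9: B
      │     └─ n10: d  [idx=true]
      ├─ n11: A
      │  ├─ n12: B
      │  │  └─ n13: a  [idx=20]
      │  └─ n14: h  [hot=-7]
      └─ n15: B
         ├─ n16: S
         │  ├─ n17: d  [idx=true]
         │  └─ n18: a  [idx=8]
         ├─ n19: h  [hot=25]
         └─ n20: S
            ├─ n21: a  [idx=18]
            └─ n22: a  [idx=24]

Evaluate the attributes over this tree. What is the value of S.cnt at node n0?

1. n1.cnt = false  [false]
2. n1.sig = "xp"  ["xp"]
3. n2.idx = 13  [terminal]
4. n3.cnt = false  [B₀.cnt == true]
5. n3.sig = "yz"  ["yz"]
6. n5.idx = true  [terminal]
7. n6.hot = "kp"  ["kp"]
8. n7.hot = 20  [terminal]
9. n8.idx = 6  [terminal]
10. n6.lab = -8  [a.idx - 14]
11. n9.cnt = true  [d.idx == true]
12. n9.sig = "zw"  ["zw"]
13. n10.idx = true  [terminal]
14. n9.live = 17  [17]
15. n4.wid = -1  [(if d.idx then A.lab else B.live) + 7]
16. n4.cnt = true  [d.idx == true]
17. n11.hot = "qw"  ["qw"]
18. n12.cnt = false  [false]
19. n12.sig = "qww"  [A.hot ++ "w"]
20. n13.idx = 20  [terminal]
21. n12.live = 7  [a.idx - 13]
22. n14.hot = -7  [terminal]
23. n11.lab = 25  [h.hot + 32]
24. n15.cnt = true  [B₀.cnt == false]
25. n15.sig = "yzv"  [B₀.sig ++ "v"]
26. n17.idx = true  [terminal]
27. n18.idx = 8  [terminal]
28. n16.wid = 6  [a.idx - 2]
29. n16.cnt = false  [a.idx > 8]
30. n19.hot = 25  [terminal]
31. n21.idx = 18  [terminal]
32. n22.idx = 24  [terminal]
33. n20.wid = 8  [a₁.idx * -2 + 56]
34. n20.cnt = false  [a₀.idx > 18]
35. n15.live = -6  [S₀.wid - 12]
36. n3.live = 19  [B₁.live + 25]
37. n1.live = 6  [(if B₀.cnt then a.idx else B₁.live) - 13]
38. n0.wid = -9  [B.live - 15]
39. n0.cnt = false  [B.live > 6]

false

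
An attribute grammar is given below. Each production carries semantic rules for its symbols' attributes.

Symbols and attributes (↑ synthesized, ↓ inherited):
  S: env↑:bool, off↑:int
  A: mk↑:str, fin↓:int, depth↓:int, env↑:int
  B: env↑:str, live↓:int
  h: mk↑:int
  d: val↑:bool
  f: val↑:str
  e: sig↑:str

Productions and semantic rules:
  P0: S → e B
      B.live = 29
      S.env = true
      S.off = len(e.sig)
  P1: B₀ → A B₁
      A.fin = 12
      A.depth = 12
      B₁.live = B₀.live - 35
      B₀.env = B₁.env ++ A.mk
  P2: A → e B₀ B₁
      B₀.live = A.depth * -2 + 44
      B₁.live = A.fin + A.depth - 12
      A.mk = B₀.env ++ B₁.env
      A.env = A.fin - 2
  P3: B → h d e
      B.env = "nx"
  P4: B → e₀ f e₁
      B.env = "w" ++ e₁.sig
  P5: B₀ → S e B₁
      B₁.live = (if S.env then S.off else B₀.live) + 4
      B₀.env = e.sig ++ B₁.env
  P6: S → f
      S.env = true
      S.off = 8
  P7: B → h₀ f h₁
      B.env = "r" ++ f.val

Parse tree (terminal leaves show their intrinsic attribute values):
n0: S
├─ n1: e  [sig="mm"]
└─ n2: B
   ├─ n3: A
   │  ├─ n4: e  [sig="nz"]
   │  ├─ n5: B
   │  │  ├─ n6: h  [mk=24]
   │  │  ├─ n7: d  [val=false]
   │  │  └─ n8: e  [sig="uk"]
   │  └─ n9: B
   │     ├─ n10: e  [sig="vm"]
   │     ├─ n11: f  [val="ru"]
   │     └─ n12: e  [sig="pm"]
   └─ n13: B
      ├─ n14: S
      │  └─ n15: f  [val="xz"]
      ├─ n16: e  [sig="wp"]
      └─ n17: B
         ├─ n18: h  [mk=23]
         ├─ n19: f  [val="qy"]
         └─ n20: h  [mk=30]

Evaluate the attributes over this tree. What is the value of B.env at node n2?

1. n1.sig = "mm"  [terminal]
2. n2.live = 29  [29]
3. n3.fin = 12  [12]
4. n3.depth = 12  [12]
5. n4.sig = "nz"  [terminal]
6. n5.live = 20  [A.depth * -2 + 44]
7. n6.mk = 24  [terminal]
8. n7.val = false  [terminal]
9. n8.sig = "uk"  [terminal]
10. n5.env = "nx"  ["nx"]
11. n9.live = 12  [A.fin + A.depth - 12]
12. n10.sig = "vm"  [terminal]
13. n11.val = "ru"  [terminal]
14. n12.sig = "pm"  [terminal]
15. n9.env = "wpm"  ["w" ++ e₁.sig]
16. n3.mk = "nxwpm"  [B₀.env ++ B₁.env]
17. n3.env = 10  [A.fin - 2]
18. n13.live = -6  [B₀.live - 35]
19. n15.val = "xz"  [terminal]
20. n14.env = true  [true]
21. n14.off = 8  [8]
22. n16.sig = "wp"  [terminal]
23. n17.live = 12  [(if S.env then S.off else B₀.live) + 4]
24. n18.mk = 23  [terminal]
25. n19.val = "qy"  [terminal]
26. n20.mk = 30  [terminal]
27. n17.env = "rqy"  ["r" ++ f.val]
28. n13.env = "wprqy"  [e.sig ++ B₁.env]
29. n2.env = "wprqynxwpm"  [B₁.env ++ A.mk]
30. n0.env = true  [true]
31. n0.off = 2  [len(e.sig)]

"wprqynxwpm"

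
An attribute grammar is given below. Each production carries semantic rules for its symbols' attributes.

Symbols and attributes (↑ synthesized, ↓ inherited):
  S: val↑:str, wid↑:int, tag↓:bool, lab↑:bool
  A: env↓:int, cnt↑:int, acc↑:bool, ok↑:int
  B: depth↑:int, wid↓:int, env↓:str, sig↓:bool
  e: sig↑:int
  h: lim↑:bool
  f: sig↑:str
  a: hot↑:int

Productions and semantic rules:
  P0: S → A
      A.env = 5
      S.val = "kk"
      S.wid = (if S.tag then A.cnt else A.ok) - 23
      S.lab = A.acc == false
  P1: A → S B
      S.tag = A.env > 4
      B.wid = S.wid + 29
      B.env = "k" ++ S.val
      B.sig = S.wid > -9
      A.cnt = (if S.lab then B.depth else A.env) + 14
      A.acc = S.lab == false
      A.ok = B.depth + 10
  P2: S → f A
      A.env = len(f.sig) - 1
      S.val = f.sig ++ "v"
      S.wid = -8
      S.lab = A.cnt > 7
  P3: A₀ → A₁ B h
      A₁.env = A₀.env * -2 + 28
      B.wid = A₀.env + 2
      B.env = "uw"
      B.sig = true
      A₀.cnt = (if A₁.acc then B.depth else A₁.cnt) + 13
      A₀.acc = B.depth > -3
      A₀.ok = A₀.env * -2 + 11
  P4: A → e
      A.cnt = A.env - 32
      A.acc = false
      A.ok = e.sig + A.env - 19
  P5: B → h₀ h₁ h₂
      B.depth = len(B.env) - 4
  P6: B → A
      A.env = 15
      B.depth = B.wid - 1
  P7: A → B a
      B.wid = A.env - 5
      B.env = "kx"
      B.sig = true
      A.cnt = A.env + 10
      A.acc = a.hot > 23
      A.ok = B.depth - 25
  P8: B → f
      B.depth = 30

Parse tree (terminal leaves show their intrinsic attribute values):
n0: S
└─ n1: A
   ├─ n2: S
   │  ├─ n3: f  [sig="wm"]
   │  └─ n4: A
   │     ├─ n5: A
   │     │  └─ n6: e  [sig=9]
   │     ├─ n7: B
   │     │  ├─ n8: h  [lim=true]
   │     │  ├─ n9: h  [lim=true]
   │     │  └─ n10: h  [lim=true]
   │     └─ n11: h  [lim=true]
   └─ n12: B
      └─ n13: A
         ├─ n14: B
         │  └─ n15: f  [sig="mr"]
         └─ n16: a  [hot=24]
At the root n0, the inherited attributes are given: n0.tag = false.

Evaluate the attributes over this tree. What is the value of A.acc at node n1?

1. n0.tag = false  [given at root]
2. n1.env = 5  [5]
3. n2.tag = true  [A.env > 4]
4. n3.sig = "wm"  [terminal]
5. n4.env = 1  [len(f.sig) - 1]
6. n5.env = 26  [A₀.env * -2 + 28]
7. n6.sig = 9  [terminal]
8. n5.cnt = -6  [A.env - 32]
9. n5.acc = false  [false]
10. n5.ok = 16  [e.sig + A.env - 19]
11. n7.wid = 3  [A₀.env + 2]
12. n7.env = "uw"  ["uw"]
13. n7.sig = true  [true]
14. n8.lim = true  [terminal]
15. n9.lim = true  [terminal]
16. n10.lim = true  [terminal]
17. n7.depth = -2  [len(B.env) - 4]
18. n11.lim = true  [terminal]
19. n4.cnt = 7  [(if A₁.acc then B.depth else A₁.cnt) + 13]
20. n4.acc = true  [B.depth > -3]
21. n4.ok = 9  [A₀.env * -2 + 11]
22. n2.val = "wmv"  [f.sig ++ "v"]
23. n2.wid = -8  [-8]
24. n2.lab = false  [A.cnt > 7]
25. n12.wid = 21  [S.wid + 29]
26. n12.env = "kwmv"  ["k" ++ S.val]
27. n12.sig = true  [S.wid > -9]
28. n13.env = 15  [15]
29. n14.wid = 10  [A.env - 5]
30. n14.env = "kx"  ["kx"]
31. n14.sig = true  [true]
32. n15.sig = "mr"  [terminal]
33. n14.depth = 30  [30]
34. n16.hot = 24  [terminal]
35. n13.cnt = 25  [A.env + 10]
36. n13.acc = true  [a.hot > 23]
37. n13.ok = 5  [B.depth - 25]
38. n12.depth = 20  [B.wid - 1]
39. n1.cnt = 19  [(if S.lab then B.depth else A.env) + 14]
40. n1.acc = true  [S.lab == false]
41. n1.ok = 30  [B.depth + 10]
42. n0.val = "kk"  ["kk"]
43. n0.wid = 7  [(if S.tag then A.cnt else A.ok) - 23]
44. n0.lab = false  [A.acc == false]

true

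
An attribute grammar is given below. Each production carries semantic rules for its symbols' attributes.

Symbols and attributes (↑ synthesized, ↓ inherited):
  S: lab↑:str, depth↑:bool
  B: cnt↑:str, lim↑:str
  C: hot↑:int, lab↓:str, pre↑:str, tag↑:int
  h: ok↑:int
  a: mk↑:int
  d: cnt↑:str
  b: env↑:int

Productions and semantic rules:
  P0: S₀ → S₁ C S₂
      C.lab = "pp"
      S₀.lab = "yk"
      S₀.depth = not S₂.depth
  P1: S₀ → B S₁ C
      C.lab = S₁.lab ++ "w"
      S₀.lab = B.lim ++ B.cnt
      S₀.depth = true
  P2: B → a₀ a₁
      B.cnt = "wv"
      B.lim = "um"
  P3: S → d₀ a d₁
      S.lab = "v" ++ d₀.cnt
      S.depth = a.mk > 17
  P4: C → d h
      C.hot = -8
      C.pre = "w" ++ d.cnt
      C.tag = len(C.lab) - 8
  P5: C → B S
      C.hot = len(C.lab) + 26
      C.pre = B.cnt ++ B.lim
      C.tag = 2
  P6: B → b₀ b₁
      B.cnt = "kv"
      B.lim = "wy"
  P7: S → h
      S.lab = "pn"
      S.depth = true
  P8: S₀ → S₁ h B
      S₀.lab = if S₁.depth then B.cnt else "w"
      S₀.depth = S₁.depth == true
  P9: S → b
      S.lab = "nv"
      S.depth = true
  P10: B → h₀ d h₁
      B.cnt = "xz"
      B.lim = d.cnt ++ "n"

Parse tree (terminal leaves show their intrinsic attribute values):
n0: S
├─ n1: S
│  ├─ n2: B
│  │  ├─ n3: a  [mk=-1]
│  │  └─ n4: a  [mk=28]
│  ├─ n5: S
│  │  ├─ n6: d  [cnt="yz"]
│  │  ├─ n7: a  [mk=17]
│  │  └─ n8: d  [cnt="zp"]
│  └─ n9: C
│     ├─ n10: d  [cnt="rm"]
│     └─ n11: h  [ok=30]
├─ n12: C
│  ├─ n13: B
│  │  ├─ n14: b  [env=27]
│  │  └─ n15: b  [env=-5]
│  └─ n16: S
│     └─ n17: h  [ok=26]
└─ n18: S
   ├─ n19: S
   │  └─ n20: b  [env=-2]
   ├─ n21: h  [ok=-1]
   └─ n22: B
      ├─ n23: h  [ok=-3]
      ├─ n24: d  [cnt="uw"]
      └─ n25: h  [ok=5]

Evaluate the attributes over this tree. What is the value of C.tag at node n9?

1. n3.mk = -1  [terminal]
2. n4.mk = 28  [terminal]
3. n2.cnt = "wv"  ["wv"]
4. n2.lim = "um"  ["um"]
5. n6.cnt = "yz"  [terminal]
6. n7.mk = 17  [terminal]
7. n8.cnt = "zp"  [terminal]
8. n5.lab = "vyz"  ["v" ++ d₀.cnt]
9. n5.depth = false  [a.mk > 17]
10. n9.lab = "vyzw"  [S₁.lab ++ "w"]
11. n10.cnt = "rm"  [terminal]
12. n11.ok = 30  [terminal]
13. n9.hot = -8  [-8]
14. n9.pre = "wrm"  ["w" ++ d.cnt]
15. n9.tag = -4  [len(C.lab) - 8]
16. n1.lab = "umwv"  [B.lim ++ B.cnt]
17. n1.depth = true  [true]
18. n12.lab = "pp"  ["pp"]
19. n14.env = 27  [terminal]
20. n15.env = -5  [terminal]
21. n13.cnt = "kv"  ["kv"]
22. n13.lim = "wy"  ["wy"]
23. n17.ok = 26  [terminal]
24. n16.lab = "pn"  ["pn"]
25. n16.depth = true  [true]
26. n12.hot = 28  [len(C.lab) + 26]
27. n12.pre = "kvwy"  [B.cnt ++ B.lim]
28. n12.tag = 2  [2]
29. n20.env = -2  [terminal]
30. n19.lab = "nv"  ["nv"]
31. n19.depth = true  [true]
32. n21.ok = -1  [terminal]
33. n23.ok = -3  [terminal]
34. n24.cnt = "uw"  [terminal]
35. n25.ok = 5  [terminal]
36. n22.cnt = "xz"  ["xz"]
37. n22.lim = "uwn"  [d.cnt ++ "n"]
38. n18.lab = "xz"  [if S₁.depth then B.cnt else "w"]
39. n18.depth = true  [S₁.depth == true]
40. n0.lab = "yk"  ["yk"]
41. n0.depth = false  [not S₂.depth]

-4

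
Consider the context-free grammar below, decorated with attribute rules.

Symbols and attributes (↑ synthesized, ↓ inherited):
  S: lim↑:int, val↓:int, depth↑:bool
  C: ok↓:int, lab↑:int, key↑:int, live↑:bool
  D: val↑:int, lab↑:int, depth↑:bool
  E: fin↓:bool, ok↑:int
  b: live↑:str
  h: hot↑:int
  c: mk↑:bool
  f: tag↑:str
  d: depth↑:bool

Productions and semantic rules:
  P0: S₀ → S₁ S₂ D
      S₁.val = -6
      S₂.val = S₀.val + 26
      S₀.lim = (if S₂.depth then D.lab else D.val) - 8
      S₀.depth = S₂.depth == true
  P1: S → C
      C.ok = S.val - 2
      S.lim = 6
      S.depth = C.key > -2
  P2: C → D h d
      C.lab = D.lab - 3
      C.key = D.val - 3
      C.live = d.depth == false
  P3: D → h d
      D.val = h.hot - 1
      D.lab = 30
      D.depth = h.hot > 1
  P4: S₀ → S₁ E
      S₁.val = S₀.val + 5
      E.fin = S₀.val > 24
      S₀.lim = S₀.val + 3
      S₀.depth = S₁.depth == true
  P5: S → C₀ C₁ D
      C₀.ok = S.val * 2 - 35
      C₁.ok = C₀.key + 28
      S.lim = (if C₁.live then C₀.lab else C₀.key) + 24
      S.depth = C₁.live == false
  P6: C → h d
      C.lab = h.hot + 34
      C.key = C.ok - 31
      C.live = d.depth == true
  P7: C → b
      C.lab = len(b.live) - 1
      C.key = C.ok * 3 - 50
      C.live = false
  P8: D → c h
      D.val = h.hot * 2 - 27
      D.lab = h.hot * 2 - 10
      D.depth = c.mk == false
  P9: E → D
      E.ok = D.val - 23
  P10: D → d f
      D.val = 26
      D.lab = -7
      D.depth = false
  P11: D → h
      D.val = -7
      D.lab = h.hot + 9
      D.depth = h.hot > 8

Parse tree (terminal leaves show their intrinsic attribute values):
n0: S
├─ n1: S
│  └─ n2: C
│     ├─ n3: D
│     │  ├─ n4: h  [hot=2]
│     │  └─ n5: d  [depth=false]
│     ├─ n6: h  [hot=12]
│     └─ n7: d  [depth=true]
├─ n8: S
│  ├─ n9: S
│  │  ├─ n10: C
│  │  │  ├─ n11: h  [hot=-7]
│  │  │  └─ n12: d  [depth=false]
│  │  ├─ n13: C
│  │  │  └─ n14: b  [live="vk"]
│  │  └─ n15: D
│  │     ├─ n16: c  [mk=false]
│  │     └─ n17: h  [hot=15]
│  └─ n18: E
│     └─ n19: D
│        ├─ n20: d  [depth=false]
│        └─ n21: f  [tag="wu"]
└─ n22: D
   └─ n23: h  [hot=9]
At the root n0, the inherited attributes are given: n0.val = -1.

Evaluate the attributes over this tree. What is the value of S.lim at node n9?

1. n0.val = -1  [given at root]
2. n1.val = -6  [-6]
3. n2.ok = -8  [S.val - 2]
4. n4.hot = 2  [terminal]
5. n5.depth = false  [terminal]
6. n3.val = 1  [h.hot - 1]
7. n3.lab = 30  [30]
8. n3.depth = true  [h.hot > 1]
9. n6.hot = 12  [terminal]
10. n7.depth = true  [terminal]
11. n2.lab = 27  [D.lab - 3]
12. n2.key = -2  [D.val - 3]
13. n2.live = false  [d.depth == false]
14. n1.lim = 6  [6]
15. n1.depth = false  [C.key > -2]
16. n8.val = 25  [S₀.val + 26]
17. n9.val = 30  [S₀.val + 5]
18. n10.ok = 25  [S.val * 2 - 35]
19. n11.hot = -7  [terminal]
20. n12.depth = false  [terminal]
21. n10.lab = 27  [h.hot + 34]
22. n10.key = -6  [C.ok - 31]
23. n10.live = false  [d.depth == true]
24. n13.ok = 22  [C₀.key + 28]
25. n14.live = "vk"  [terminal]
26. n13.lab = 1  [len(b.live) - 1]
27. n13.key = 16  [C.ok * 3 - 50]
28. n13.live = false  [false]
29. n16.mk = false  [terminal]
30. n17.hot = 15  [terminal]
31. n15.val = 3  [h.hot * 2 - 27]
32. n15.lab = 20  [h.hot * 2 - 10]
33. n15.depth = true  [c.mk == false]
34. n9.lim = 18  [(if C₁.live then C₀.lab else C₀.key) + 24]
35. n9.depth = true  [C₁.live == false]
36. n18.fin = true  [S₀.val > 24]
37. n20.depth = false  [terminal]
38. n21.tag = "wu"  [terminal]
39. n19.val = 26  [26]
40. n19.lab = -7  [-7]
41. n19.depth = false  [false]
42. n18.ok = 3  [D.val - 23]
43. n8.lim = 28  [S₀.val + 3]
44. n8.depth = true  [S₁.depth == true]
45. n23.hot = 9  [terminal]
46. n22.val = -7  [-7]
47. n22.lab = 18  [h.hot + 9]
48. n22.depth = true  [h.hot > 8]
49. n0.lim = 10  [(if S₂.depth then D.lab else D.val) - 8]
50. n0.depth = true  [S₂.depth == true]

18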